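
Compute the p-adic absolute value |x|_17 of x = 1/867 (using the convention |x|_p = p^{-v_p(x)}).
|1/867|_17 = 289

Step 1 — compute v_17(x) by factoring powers of 17 out of the numerator and denominator: v_17(1/867) = -2. Step 2 — apply |x|_p = p^{-v_p(x)} = 17^{2} = 289.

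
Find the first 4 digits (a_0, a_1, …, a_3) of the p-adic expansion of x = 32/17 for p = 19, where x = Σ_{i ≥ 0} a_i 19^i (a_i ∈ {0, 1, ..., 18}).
(a_0, …, a_3) = (3, 10, 14, 16)

v_19(32/17) = 0 (numerator and denominator both coprime to 19), so x ∈ ℤ_19^×. Compute digits iteratively via a_i = x_i mod 19, x_{i+1} = (x_i − a_i)/19, with x_0 = x:
  x_0 = 32/17;  a_0 = 3;  x_1 = (x_0 − 3)/19 = -1/17
  x_1 = -1/17;  a_1 = 10;  x_2 = (x_1 − 10)/19 = -9/17
  x_2 = -9/17;  a_2 = 14;  x_3 = (x_2 − 14)/19 = -13/17
  x_3 = -13/17;  a_3 = 16;  x_4 = (x_3 − 16)/19 = -15/17
Digits: (3, 10, 14, 16).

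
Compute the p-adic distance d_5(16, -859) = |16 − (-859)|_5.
d_5(16, -859) = 1/125

Step 1 — x − y = 16 − (-859) = 875. Step 2 — v_5(875) = 3 (factor: 875 = (5^3 · 7); the sign does not affect v_p). Step 3 — |x − y|_5 = 5^{-3} = 1/125.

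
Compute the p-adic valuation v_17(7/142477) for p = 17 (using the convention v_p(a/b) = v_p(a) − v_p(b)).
v_17(7/142477) = -3

Factor powers of 17 from the numerator and denominator of the reduced fraction: 7 = 17^0 · 7 and 142477 = 17^3 · 29. Apply v_p(a/b) = v_p(a) − v_p(b): v_17(7/142477) = 0 − 3 = -3.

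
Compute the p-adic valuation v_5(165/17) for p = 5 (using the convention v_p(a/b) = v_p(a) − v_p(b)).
v_5(165/17) = 1

Factor powers of 5 from the numerator and denominator of the reduced fraction: 165 = 5^1 · 33 and 17 = 5^0 · 17. Apply v_p(a/b) = v_p(a) − v_p(b): v_5(165/17) = 1 − 0 = 1.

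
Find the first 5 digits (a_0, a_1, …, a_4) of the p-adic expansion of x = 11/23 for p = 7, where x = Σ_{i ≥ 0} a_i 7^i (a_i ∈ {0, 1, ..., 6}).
(a_0, …, a_4) = (2, 1, 5, 2, 6)

v_7(11/23) = 0 (numerator and denominator both coprime to 7), so x ∈ ℤ_7^×. Compute digits iteratively via a_i = x_i mod 7, x_{i+1} = (x_i − a_i)/7, with x_0 = x:
  x_0 = 11/23;  a_0 = 2;  x_1 = (x_0 − 2)/7 = -5/23
  x_1 = -5/23;  a_1 = 1;  x_2 = (x_1 − 1)/7 = -4/23
  x_2 = -4/23;  a_2 = 5;  x_3 = (x_2 − 5)/7 = -17/23
  x_3 = -17/23;  a_3 = 2;  x_4 = (x_3 − 2)/7 = -9/23
  x_4 = -9/23;  a_4 = 6;  x_5 = (x_4 − 6)/7 = -21/23
Digits: (2, 1, 5, 2, 6).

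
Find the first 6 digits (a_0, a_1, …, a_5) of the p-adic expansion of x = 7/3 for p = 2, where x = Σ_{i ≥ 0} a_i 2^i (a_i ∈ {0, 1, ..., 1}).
(a_0, …, a_5) = (1, 0, 1, 1, 0, 1)

v_2(7/3) = 0 (numerator and denominator both coprime to 2), so x ∈ ℤ_2^×. Compute digits iteratively via a_i = x_i mod 2, x_{i+1} = (x_i − a_i)/2, with x_0 = x:
  x_0 = 7/3;  a_0 = 1;  x_1 = (x_0 − 1)/2 = 2/3
  x_1 = 2/3;  a_1 = 0;  x_2 = (x_1 − 0)/2 = 1/3
  x_2 = 1/3;  a_2 = 1;  x_3 = (x_2 − 1)/2 = -1/3
  x_3 = -1/3;  a_3 = 1;  x_4 = (x_3 − 1)/2 = -2/3
  x_4 = -2/3;  a_4 = 0;  x_5 = (x_4 − 0)/2 = -1/3
  x_5 = -1/3;  a_5 = 1;  x_6 = (x_5 − 1)/2 = -2/3
Digits: (1, 0, 1, 1, 0, 1).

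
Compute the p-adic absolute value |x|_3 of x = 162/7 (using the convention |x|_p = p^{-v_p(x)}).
|162/7|_3 = 1/81

Step 1 — compute v_3(x) by factoring powers of 3 out of the numerator and denominator: v_3(162/7) = 4. Step 2 — apply |x|_p = p^{-v_p(x)} = 3^{-4} = 1/81.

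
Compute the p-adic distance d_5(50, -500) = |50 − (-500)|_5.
d_5(50, -500) = 1/25

Step 1 — x − y = 50 − (-500) = 550. Step 2 — v_5(550) = 2 (factor: 550 = (5^2 · 22); the sign does not affect v_p). Step 3 — |x − y|_5 = 5^{-2} = 1/25.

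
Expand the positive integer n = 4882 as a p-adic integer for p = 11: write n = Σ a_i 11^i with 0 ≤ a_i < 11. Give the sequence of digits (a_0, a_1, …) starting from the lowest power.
(a_0, a_1, …) = (9, 3, 7, 3)

Repeated division by 11 gives the digits low-to-high: 4882 = 9 + 3·11^1 + 7·11^2 + 3·11^3. Digit sequence: (9, 3, 7, 3).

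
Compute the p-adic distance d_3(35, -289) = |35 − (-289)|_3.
d_3(35, -289) = 1/81

Step 1 — x − y = 35 − (-289) = 324. Step 2 — v_3(324) = 4 (factor: 324 = (3^4 · 4); the sign does not affect v_p). Step 3 — |x − y|_3 = 3^{-4} = 1/81.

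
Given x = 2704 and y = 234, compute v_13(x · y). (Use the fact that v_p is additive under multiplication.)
v_13(632736) = 3

v_p(x) = 2 (factor: 2704 = 13^2 · 16); v_p(y) = 1 (factor: 234 = 13^1 · 18). Additivity: v_p(xy) = v_p(x) + v_p(y) = 2 + 1 = 3. (Direct check: xy = 632736 = 13^3 · (288).)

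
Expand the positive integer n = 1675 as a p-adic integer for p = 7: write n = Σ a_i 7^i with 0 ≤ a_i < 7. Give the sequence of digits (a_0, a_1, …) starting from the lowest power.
(a_0, a_1, …) = (2, 1, 6, 4)

Repeated division by 7 gives the digits low-to-high: 1675 = 2 + 1·7^1 + 6·7^2 + 4·7^3. Digit sequence: (2, 1, 6, 4).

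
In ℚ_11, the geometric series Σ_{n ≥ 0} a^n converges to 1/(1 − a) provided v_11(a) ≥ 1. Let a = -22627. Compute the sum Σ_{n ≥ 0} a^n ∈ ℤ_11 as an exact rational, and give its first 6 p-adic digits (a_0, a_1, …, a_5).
Σ a^n = 1/(1 − a) = 1/22628;  first 6 digits = (1, 0, 0, 5, 9, 10)

v_11(a) = 3 ≥ 1, so the series converges in ℤ_11 to 1/(1 − a) = 1/(1 − (-22627)) = 1/22628. Expand this rational in ℤ_11: compute digits iteratively via d_i = x_i mod 11, x_{i+1} = (x_i − d_i)/11. The first 6 digits are (1, 0, 0, 5, 9, 10).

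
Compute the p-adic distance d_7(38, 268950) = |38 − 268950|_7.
d_7(38, 268950) = 1/16807

Step 1 — x − y = 38 − 268950 = -268912. Step 2 — v_7(-268912) = 5 (factor: -268912 = −(7^5 · 16); the sign does not affect v_p). Step 3 — |x − y|_7 = 7^{-5} = 1/16807.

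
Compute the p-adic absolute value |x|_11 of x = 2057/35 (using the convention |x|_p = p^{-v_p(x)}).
|2057/35|_11 = 1/121

Step 1 — compute v_11(x) by factoring powers of 11 out of the numerator and denominator: v_11(2057/35) = 2. Step 2 — apply |x|_p = p^{-v_p(x)} = 11^{-2} = 1/121.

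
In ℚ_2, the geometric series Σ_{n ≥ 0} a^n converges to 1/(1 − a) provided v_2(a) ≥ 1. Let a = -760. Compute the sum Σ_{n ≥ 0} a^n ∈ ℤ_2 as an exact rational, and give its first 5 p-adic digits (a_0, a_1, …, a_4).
Σ a^n = 1/(1 − a) = 1/761;  first 5 digits = (1, 0, 0, 1, 0)

v_2(a) = 3 ≥ 1, so the series converges in ℤ_2 to 1/(1 − a) = 1/(1 − (-760)) = 1/761. Expand this rational in ℤ_2: compute digits iteratively via d_i = x_i mod 2, x_{i+1} = (x_i − d_i)/2. The first 5 digits are (1, 0, 0, 1, 0).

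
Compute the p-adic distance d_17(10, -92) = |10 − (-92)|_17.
d_17(10, -92) = 1/17

Step 1 — x − y = 10 − (-92) = 102. Step 2 — v_17(102) = 1 (factor: 102 = (17^1 · 6); the sign does not affect v_p). Step 3 — |x − y|_17 = 17^{-1} = 1/17.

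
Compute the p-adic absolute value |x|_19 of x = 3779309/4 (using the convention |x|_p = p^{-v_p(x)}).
|3779309/4|_19 = 1/130321

Step 1 — compute v_19(x) by factoring powers of 19 out of the numerator and denominator: v_19(3779309/4) = 4. Step 2 — apply |x|_p = p^{-v_p(x)} = 19^{-4} = 1/130321.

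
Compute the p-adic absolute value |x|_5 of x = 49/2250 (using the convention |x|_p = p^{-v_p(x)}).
|49/2250|_5 = 125

Step 1 — compute v_5(x) by factoring powers of 5 out of the numerator and denominator: v_5(49/2250) = -3. Step 2 — apply |x|_p = p^{-v_p(x)} = 5^{3} = 125.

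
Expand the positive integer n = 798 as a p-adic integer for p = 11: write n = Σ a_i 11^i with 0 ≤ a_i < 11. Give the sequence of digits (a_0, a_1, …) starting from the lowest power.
(a_0, a_1, …) = (6, 6, 6)

Repeated division by 11 gives the digits low-to-high: 798 = 6 + 6·11^1 + 6·11^2. Digit sequence: (6, 6, 6).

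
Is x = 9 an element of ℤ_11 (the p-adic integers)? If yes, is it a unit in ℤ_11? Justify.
x ∈ ℤ_11^× (unit); v_11(x) = 0

ℤ_11 = {x ∈ ℚ_11 : v_11(x) ≥ 0} and ℤ_11^× = {x ∈ ℤ_11 : v_11(x) = 0}. Here v_11(9) = v_11(num) − v_11(den) = 0; compare against these criteria.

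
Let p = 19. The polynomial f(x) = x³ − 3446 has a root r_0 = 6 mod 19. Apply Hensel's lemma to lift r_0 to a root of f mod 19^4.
r_3 = 92726 (mod 130321)

Hensel: r_{i+1} = r_i − f(r_i)/f′(r_i) mod 19^{i+2}, where f′(x) = 3x². Iterate:
  r_0 = 6 (mod 19)
  r_1 = 310 (mod 361)
  r_2 = 3559 (mod 6859)
  r_3 = 92726 (mod 130321)
Final: r = 92726 with f(r) ≡ 0 mod 19^4.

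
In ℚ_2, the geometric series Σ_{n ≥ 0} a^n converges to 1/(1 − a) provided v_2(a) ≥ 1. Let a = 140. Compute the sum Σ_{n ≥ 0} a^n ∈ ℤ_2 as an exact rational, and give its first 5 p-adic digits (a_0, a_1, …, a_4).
Σ a^n = 1/(1 − a) = -1/139;  first 5 digits = (1, 0, 1, 1, 1)

v_2(a) = 2 ≥ 1, so the series converges in ℤ_2 to 1/(1 − a) = 1/(1 − 140) = -1/139. Expand this rational in ℤ_2: compute digits iteratively via d_i = x_i mod 2, x_{i+1} = (x_i − d_i)/2. The first 5 digits are (1, 0, 1, 1, 1).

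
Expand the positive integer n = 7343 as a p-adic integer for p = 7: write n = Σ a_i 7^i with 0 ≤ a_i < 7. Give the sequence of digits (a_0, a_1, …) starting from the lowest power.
(a_0, a_1, …) = (0, 6, 2, 0, 3)

Repeated division by 7 gives the digits low-to-high: 7343 = 6·7^1 + 2·7^2 + 3·7^4. Digit sequence: (0, 6, 2, 0, 3).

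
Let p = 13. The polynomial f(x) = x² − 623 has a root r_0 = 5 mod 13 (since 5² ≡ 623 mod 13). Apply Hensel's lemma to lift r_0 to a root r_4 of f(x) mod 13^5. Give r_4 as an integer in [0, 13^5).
r_4 = 18452 (mod 371293)

Hensel's recurrence: r_{i+1} = r_i − f(r_i)·(f′(r_i))^{-1} mod 13^{i+2}, with f′(x) = 2x. Iterate:
  r_0 = 5 (mod 13)
  r_1 = 31 (mod 169)
  r_2 = 876 (mod 2197)
  r_3 = 18452 (mod 28561)
  r_4 = 18452 (mod 371293)
Final: r_4 = 18452, and one checks f(r_4) ≡ 0 mod 13^5.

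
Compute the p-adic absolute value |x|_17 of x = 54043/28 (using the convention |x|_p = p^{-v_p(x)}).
|54043/28|_17 = 1/4913

Step 1 — compute v_17(x) by factoring powers of 17 out of the numerator and denominator: v_17(54043/28) = 3. Step 2 — apply |x|_p = p^{-v_p(x)} = 17^{-3} = 1/4913.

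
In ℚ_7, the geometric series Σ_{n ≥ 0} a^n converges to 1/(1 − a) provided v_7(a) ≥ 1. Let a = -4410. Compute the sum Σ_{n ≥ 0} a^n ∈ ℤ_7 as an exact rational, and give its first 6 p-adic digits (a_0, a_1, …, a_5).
Σ a^n = 1/(1 − a) = 1/4411;  first 6 digits = (1, 0, 1, 1, 6, 1)

v_7(a) = 2 ≥ 1, so the series converges in ℤ_7 to 1/(1 − a) = 1/(1 − (-4410)) = 1/4411. Expand this rational in ℤ_7: compute digits iteratively via d_i = x_i mod 7, x_{i+1} = (x_i − d_i)/7. The first 6 digits are (1, 0, 1, 1, 6, 1).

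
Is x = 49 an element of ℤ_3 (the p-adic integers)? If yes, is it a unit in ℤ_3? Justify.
x ∈ ℤ_3^× (unit); v_3(x) = 0

ℤ_3 = {x ∈ ℚ_3 : v_3(x) ≥ 0} and ℤ_3^× = {x ∈ ℤ_3 : v_3(x) = 0}. Here v_3(49) = v_3(num) − v_3(den) = 0; compare against these criteria.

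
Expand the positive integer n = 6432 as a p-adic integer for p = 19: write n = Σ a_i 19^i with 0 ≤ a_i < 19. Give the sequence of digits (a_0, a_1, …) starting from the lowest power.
(a_0, a_1, …) = (10, 15, 17)

Repeated division by 19 gives the digits low-to-high: 6432 = 10 + 15·19^1 + 17·19^2. Digit sequence: (10, 15, 17).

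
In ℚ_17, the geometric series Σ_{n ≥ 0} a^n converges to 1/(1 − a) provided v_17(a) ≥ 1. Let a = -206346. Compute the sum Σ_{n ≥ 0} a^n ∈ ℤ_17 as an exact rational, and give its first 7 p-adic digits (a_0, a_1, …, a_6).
Σ a^n = 1/(1 − a) = 1/206347;  first 7 digits = (1, 0, 0, 9, 14, 16, 12)

v_17(a) = 3 ≥ 1, so the series converges in ℤ_17 to 1/(1 − a) = 1/(1 − (-206346)) = 1/206347. Expand this rational in ℤ_17: compute digits iteratively via d_i = x_i mod 17, x_{i+1} = (x_i − d_i)/17. The first 7 digits are (1, 0, 0, 9, 14, 16, 12).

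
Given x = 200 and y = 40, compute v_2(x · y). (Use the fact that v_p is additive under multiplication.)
v_2(8000) = 6

v_p(x) = 3 (factor: 200 = 2^3 · 25); v_p(y) = 3 (factor: 40 = 2^3 · 5). Additivity: v_p(xy) = v_p(x) + v_p(y) = 3 + 3 = 6. (Direct check: xy = 8000 = 2^6 · (125).)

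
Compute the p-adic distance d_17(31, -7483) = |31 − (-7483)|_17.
d_17(31, -7483) = 1/289

Step 1 — x − y = 31 − (-7483) = 7514. Step 2 — v_17(7514) = 2 (factor: 7514 = (17^2 · 26); the sign does not affect v_p). Step 3 — |x − y|_17 = 17^{-2} = 1/289.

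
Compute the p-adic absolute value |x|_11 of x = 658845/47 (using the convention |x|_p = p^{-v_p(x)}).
|658845/47|_11 = 1/14641

Step 1 — compute v_11(x) by factoring powers of 11 out of the numerator and denominator: v_11(658845/47) = 4. Step 2 — apply |x|_p = p^{-v_p(x)} = 11^{-4} = 1/14641.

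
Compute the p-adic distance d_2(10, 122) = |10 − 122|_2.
d_2(10, 122) = 1/16

Step 1 — x − y = 10 − 122 = -112. Step 2 — v_2(-112) = 4 (factor: -112 = −(2^4 · 7); the sign does not affect v_p). Step 3 — |x − y|_2 = 2^{-4} = 1/16.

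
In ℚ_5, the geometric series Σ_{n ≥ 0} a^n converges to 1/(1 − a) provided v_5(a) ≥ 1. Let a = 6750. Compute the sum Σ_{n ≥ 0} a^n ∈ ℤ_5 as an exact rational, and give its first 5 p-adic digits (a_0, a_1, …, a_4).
Σ a^n = 1/(1 − a) = -1/6749;  first 5 digits = (1, 0, 0, 4, 0)

v_5(a) = 3 ≥ 1, so the series converges in ℤ_5 to 1/(1 − a) = 1/(1 − 6750) = -1/6749. Expand this rational in ℤ_5: compute digits iteratively via d_i = x_i mod 5, x_{i+1} = (x_i − d_i)/5. The first 5 digits are (1, 0, 0, 4, 0).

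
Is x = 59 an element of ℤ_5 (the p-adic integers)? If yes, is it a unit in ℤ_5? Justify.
x ∈ ℤ_5^× (unit); v_5(x) = 0

ℤ_5 = {x ∈ ℚ_5 : v_5(x) ≥ 0} and ℤ_5^× = {x ∈ ℤ_5 : v_5(x) = 0}. Here v_5(59) = v_5(num) − v_5(den) = 0; compare against these criteria.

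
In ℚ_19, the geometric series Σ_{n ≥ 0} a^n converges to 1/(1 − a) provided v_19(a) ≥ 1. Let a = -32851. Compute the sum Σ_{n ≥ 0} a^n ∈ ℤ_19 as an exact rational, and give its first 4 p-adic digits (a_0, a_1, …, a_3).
Σ a^n = 1/(1 − a) = 1/32852;  first 4 digits = (1, 0, 4, 14)

v_19(a) = 2 ≥ 1, so the series converges in ℤ_19 to 1/(1 − a) = 1/(1 − (-32851)) = 1/32852. Expand this rational in ℤ_19: compute digits iteratively via d_i = x_i mod 19, x_{i+1} = (x_i − d_i)/19. The first 4 digits are (1, 0, 4, 14).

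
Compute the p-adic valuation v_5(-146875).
v_5(-146875) = 5

v_5(n) is the largest exponent k such that 5^k divides n. Factor out: -146875 = -5^5 · 47. (Sign doesn't affect v_p.) So v_5(-146875) = 5.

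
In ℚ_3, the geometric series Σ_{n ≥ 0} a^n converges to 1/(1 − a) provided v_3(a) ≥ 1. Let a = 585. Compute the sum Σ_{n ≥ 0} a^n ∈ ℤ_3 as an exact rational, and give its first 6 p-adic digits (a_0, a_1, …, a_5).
Σ a^n = 1/(1 − a) = -1/584;  first 6 digits = (1, 0, 2, 0, 2, 0)

v_3(a) = 2 ≥ 1, so the series converges in ℤ_3 to 1/(1 − a) = 1/(1 − 585) = -1/584. Expand this rational in ℤ_3: compute digits iteratively via d_i = x_i mod 3, x_{i+1} = (x_i − d_i)/3. The first 6 digits are (1, 0, 2, 0, 2, 0).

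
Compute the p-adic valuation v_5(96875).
v_5(96875) = 5

v_5(n) is the largest exponent k such that 5^k divides n. Factor out: 96875 = 5^5 · 31. (Sign doesn't affect v_p.) So v_5(96875) = 5.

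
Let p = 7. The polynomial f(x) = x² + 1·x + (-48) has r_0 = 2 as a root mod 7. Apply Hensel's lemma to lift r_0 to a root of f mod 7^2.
r_1 = 30 (mod 49)

Hensel: r_{i+1} = r_i − f(r_i)·(f′(r_i))^{-1} mod 7^{i+2}, f′(x) = 2x + 1. Iterate:
  r_0 = 2 (mod 7)
  r_1 = 30 (mod 49)
Final: r = 30 satisfies f(r) ≡ 0 mod 7^2.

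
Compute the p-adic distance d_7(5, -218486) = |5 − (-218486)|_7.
d_7(5, -218486) = 1/16807

Step 1 — x − y = 5 − (-218486) = 218491. Step 2 — v_7(218491) = 5 (factor: 218491 = (7^5 · 13); the sign does not affect v_p). Step 3 — |x − y|_7 = 7^{-5} = 1/16807.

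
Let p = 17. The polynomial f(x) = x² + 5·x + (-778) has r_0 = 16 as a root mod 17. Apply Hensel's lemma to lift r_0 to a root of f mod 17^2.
r_1 = 67 (mod 289)

Hensel: r_{i+1} = r_i − f(r_i)·(f′(r_i))^{-1} mod 17^{i+2}, f′(x) = 2x + 5. Iterate:
  r_0 = 16 (mod 17)
  r_1 = 67 (mod 289)
Final: r = 67 satisfies f(r) ≡ 0 mod 17^2.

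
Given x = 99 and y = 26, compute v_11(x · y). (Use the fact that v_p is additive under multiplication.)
v_11(2574) = 1

v_p(x) = 1 (factor: 99 = 11^1 · 9); v_p(y) = 0 (factor: 26 = 11^0 · 26). Additivity: v_p(xy) = v_p(x) + v_p(y) = 1 + 0 = 1. (Direct check: xy = 2574 = 11^1 · (234).)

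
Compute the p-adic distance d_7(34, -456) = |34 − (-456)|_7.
d_7(34, -456) = 1/49

Step 1 — x − y = 34 − (-456) = 490. Step 2 — v_7(490) = 2 (factor: 490 = (7^2 · 10); the sign does not affect v_p). Step 3 — |x − y|_7 = 7^{-2} = 1/49.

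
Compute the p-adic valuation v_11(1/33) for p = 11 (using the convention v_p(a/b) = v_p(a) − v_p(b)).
v_11(1/33) = -1

Factor powers of 11 from the numerator and denominator of the reduced fraction: 1 = 11^0 · 1 and 33 = 11^1 · 3. Apply v_p(a/b) = v_p(a) − v_p(b): v_11(1/33) = 0 − 1 = -1.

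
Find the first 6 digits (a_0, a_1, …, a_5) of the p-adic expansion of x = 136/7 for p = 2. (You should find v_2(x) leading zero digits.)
(a_0, …, a_5) = (0, 0, 0, 1, 1, 1)

v_2(136/7) = 3, so a_0 = ... = a_2 = 0. Factor out: x = 2^3 · u with u = 17/7 a unit in ℤ_2. Expand u iteratively via a_{v+i} = u_i mod 2, u_{i+1} = (u_i − a_{v+i})/2:
  u_0 = 17/7;  a_3 = 1;  u_1 = (u_0 − 1)/2 = 5/7
  u_1 = 5/7;  a_4 = 1;  u_2 = (u_1 − 1)/2 = -1/7
  u_2 = -1/7;  a_5 = 1;  u_3 = (u_2 − 1)/2 = -4/7
Digits: (0, 0, 0, 1, 1, 1).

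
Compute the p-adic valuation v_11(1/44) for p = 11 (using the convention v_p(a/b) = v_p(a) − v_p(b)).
v_11(1/44) = -1

Factor powers of 11 from the numerator and denominator of the reduced fraction: 1 = 11^0 · 1 and 44 = 11^1 · 4. Apply v_p(a/b) = v_p(a) − v_p(b): v_11(1/44) = 0 − 1 = -1.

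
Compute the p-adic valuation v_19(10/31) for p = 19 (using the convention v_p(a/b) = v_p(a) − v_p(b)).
v_19(10/31) = 0

Factor powers of 19 from the numerator and denominator of the reduced fraction: 10 = 19^0 · 10 and 31 = 19^0 · 31. Apply v_p(a/b) = v_p(a) − v_p(b): v_19(10/31) = 0 − 0 = 0.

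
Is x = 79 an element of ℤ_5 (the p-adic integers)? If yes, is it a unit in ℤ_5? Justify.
x ∈ ℤ_5^× (unit); v_5(x) = 0

ℤ_5 = {x ∈ ℚ_5 : v_5(x) ≥ 0} and ℤ_5^× = {x ∈ ℤ_5 : v_5(x) = 0}. Here v_5(79) = v_5(num) − v_5(den) = 0; compare against these criteria.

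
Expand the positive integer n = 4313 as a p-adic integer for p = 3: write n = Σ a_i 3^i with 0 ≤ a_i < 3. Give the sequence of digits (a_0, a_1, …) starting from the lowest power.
(a_0, a_1, …) = (2, 0, 2, 0, 2, 2, 2, 1)

Repeated division by 3 gives the digits low-to-high: 4313 = 2 + 2·3^2 + 2·3^4 + 2·3^5 + 2·3^6 + 1·3^7. Digit sequence: (2, 0, 2, 0, 2, 2, 2, 1).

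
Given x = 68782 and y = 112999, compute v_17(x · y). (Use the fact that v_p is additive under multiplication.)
v_17(7772297218) = 6

v_p(x) = 3 (factor: 68782 = 17^3 · 14); v_p(y) = 3 (factor: 112999 = 17^3 · 23). Additivity: v_p(xy) = v_p(x) + v_p(y) = 3 + 3 = 6. (Direct check: xy = 7772297218 = 17^6 · (322).)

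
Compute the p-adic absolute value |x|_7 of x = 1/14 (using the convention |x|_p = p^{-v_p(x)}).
|1/14|_7 = 7

Step 1 — compute v_7(x) by factoring powers of 7 out of the numerator and denominator: v_7(1/14) = -1. Step 2 — apply |x|_p = p^{-v_p(x)} = 7^{1} = 7.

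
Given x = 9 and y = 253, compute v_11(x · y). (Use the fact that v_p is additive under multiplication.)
v_11(2277) = 1

v_p(x) = 0 (factor: 9 = 11^0 · 9); v_p(y) = 1 (factor: 253 = 11^1 · 23). Additivity: v_p(xy) = v_p(x) + v_p(y) = 0 + 1 = 1. (Direct check: xy = 2277 = 11^1 · (207).)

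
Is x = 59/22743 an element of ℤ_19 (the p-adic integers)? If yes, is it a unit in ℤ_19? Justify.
x ∉ ℤ_19 (v_19(x) = -2 < 0)

ℤ_19 = {x ∈ ℚ_19 : v_19(x) ≥ 0} and ℤ_19^× = {x ∈ ℤ_19 : v_19(x) = 0}. Here v_19(59/22743) = v_19(num) − v_19(den) = -2; compare against these criteria.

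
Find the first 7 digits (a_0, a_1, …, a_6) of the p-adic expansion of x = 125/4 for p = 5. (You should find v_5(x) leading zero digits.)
(a_0, …, a_6) = (0, 0, 0, 4, 3, 3, 3)

v_5(125/4) = 3, so a_0 = ... = a_2 = 0. Factor out: x = 5^3 · u with u = 1/4 a unit in ℤ_5. Expand u iteratively via a_{v+i} = u_i mod 5, u_{i+1} = (u_i − a_{v+i})/5:
  u_0 = 1/4;  a_3 = 4;  u_1 = (u_0 − 4)/5 = -3/4
  u_1 = -3/4;  a_4 = 3;  u_2 = (u_1 − 3)/5 = -3/4
  u_2 = -3/4;  a_5 = 3;  u_3 = (u_2 − 3)/5 = -3/4
  u_3 = -3/4;  a_6 = 3;  u_4 = (u_3 − 3)/5 = -3/4
Digits: (0, 0, 0, 4, 3, 3, 3).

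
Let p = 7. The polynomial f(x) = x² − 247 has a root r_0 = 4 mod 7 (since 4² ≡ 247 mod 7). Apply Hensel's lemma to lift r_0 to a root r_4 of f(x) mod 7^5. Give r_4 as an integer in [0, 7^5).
r_4 = 12828 (mod 16807)

Hensel's recurrence: r_{i+1} = r_i − f(r_i)·(f′(r_i))^{-1} mod 7^{i+2}, with f′(x) = 2x. Iterate:
  r_0 = 4 (mod 7)
  r_1 = 39 (mod 49)
  r_2 = 137 (mod 343)
  r_3 = 823 (mod 2401)
  r_4 = 12828 (mod 16807)
Final: r_4 = 12828, and one checks f(r_4) ≡ 0 mod 7^5.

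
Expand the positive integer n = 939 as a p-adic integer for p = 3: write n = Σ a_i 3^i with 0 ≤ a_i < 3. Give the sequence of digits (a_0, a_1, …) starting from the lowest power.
(a_0, a_1, …) = (0, 1, 2, 1, 2, 0, 1)

Repeated division by 3 gives the digits low-to-high: 939 = 1·3^1 + 2·3^2 + 1·3^3 + 2·3^4 + 1·3^6. Digit sequence: (0, 1, 2, 1, 2, 0, 1).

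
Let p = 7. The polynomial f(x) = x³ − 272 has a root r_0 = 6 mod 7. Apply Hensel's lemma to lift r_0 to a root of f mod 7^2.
r_1 = 41 (mod 49)

Hensel: r_{i+1} = r_i − f(r_i)/f′(r_i) mod 7^{i+2}, where f′(x) = 3x². Iterate:
  r_0 = 6 (mod 7)
  r_1 = 41 (mod 49)
Final: r = 41 with f(r) ≡ 0 mod 7^2.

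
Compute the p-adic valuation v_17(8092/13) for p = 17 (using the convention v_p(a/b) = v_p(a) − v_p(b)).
v_17(8092/13) = 2

Factor powers of 17 from the numerator and denominator of the reduced fraction: 8092 = 17^2 · 28 and 13 = 17^0 · 13. Apply v_p(a/b) = v_p(a) − v_p(b): v_17(8092/13) = 2 − 0 = 2.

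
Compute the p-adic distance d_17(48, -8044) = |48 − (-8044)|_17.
d_17(48, -8044) = 1/289

Step 1 — x − y = 48 − (-8044) = 8092. Step 2 — v_17(8092) = 2 (factor: 8092 = (17^2 · 28); the sign does not affect v_p). Step 3 — |x − y|_17 = 17^{-2} = 1/289.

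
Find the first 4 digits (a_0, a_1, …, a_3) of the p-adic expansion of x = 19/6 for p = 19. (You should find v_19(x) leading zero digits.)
(a_0, …, a_3) = (0, 16, 15, 15)

v_19(19/6) = 1, so a_0 = ... = a_0 = 0. Factor out: x = 19^1 · u with u = 1/6 a unit in ℤ_19. Expand u iteratively via a_{v+i} = u_i mod 19, u_{i+1} = (u_i − a_{v+i})/19:
  u_0 = 1/6;  a_1 = 16;  u_1 = (u_0 − 16)/19 = -5/6
  u_1 = -5/6;  a_2 = 15;  u_2 = (u_1 − 15)/19 = -5/6
  u_2 = -5/6;  a_3 = 15;  u_3 = (u_2 − 15)/19 = -5/6
Digits: (0, 16, 15, 15).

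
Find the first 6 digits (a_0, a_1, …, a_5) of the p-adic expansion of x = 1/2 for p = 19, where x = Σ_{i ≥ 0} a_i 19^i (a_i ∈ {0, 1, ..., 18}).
(a_0, …, a_5) = (10, 9, 9, 9, 9, 9)

v_19(1/2) = 0 (numerator and denominator both coprime to 19), so x ∈ ℤ_19^×. Compute digits iteratively via a_i = x_i mod 19, x_{i+1} = (x_i − a_i)/19, with x_0 = x:
  x_0 = 1/2;  a_0 = 10;  x_1 = (x_0 − 10)/19 = -1/2
  x_1 = -1/2;  a_1 = 9;  x_2 = (x_1 − 9)/19 = -1/2
  x_2 = -1/2;  a_2 = 9;  x_3 = (x_2 − 9)/19 = -1/2
  x_3 = -1/2;  a_3 = 9;  x_4 = (x_3 − 9)/19 = -1/2
  x_4 = -1/2;  a_4 = 9;  x_5 = (x_4 − 9)/19 = -1/2
  x_5 = -1/2;  a_5 = 9;  x_6 = (x_5 − 9)/19 = -1/2
Digits: (10, 9, 9, 9, 9, 9).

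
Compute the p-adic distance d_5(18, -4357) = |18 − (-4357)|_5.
d_5(18, -4357) = 1/625

Step 1 — x − y = 18 − (-4357) = 4375. Step 2 — v_5(4375) = 4 (factor: 4375 = (5^4 · 7); the sign does not affect v_p). Step 3 — |x − y|_5 = 5^{-4} = 1/625.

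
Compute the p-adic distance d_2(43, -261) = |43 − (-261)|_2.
d_2(43, -261) = 1/16

Step 1 — x − y = 43 − (-261) = 304. Step 2 — v_2(304) = 4 (factor: 304 = (2^4 · 19); the sign does not affect v_p). Step 3 — |x − y|_2 = 2^{-4} = 1/16.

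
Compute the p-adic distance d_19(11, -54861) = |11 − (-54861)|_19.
d_19(11, -54861) = 1/6859

Step 1 — x − y = 11 − (-54861) = 54872. Step 2 — v_19(54872) = 3 (factor: 54872 = (19^3 · 8); the sign does not affect v_p). Step 3 — |x − y|_19 = 19^{-3} = 1/6859.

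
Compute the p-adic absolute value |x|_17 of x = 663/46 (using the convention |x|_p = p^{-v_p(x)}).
|663/46|_17 = 1/17

Step 1 — compute v_17(x) by factoring powers of 17 out of the numerator and denominator: v_17(663/46) = 1. Step 2 — apply |x|_p = p^{-v_p(x)} = 17^{-1} = 1/17.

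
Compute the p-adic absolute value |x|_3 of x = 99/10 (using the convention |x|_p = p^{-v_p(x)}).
|99/10|_3 = 1/9

Step 1 — compute v_3(x) by factoring powers of 3 out of the numerator and denominator: v_3(99/10) = 2. Step 2 — apply |x|_p = p^{-v_p(x)} = 3^{-2} = 1/9.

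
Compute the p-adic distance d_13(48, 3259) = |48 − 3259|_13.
d_13(48, 3259) = 1/169

Step 1 — x − y = 48 − 3259 = -3211. Step 2 — v_13(-3211) = 2 (factor: -3211 = −(13^2 · 19); the sign does not affect v_p). Step 3 — |x − y|_13 = 13^{-2} = 1/169.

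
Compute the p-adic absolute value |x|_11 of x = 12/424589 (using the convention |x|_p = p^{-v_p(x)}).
|12/424589|_11 = 14641

Step 1 — compute v_11(x) by factoring powers of 11 out of the numerator and denominator: v_11(12/424589) = -4. Step 2 — apply |x|_p = p^{-v_p(x)} = 11^{4} = 14641.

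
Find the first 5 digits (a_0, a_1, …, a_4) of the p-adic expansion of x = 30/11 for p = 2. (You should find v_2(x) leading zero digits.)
(a_0, …, a_4) = (0, 1, 0, 1, 1)

v_2(30/11) = 1, so a_0 = ... = a_0 = 0. Factor out: x = 2^1 · u with u = 15/11 a unit in ℤ_2. Expand u iteratively via a_{v+i} = u_i mod 2, u_{i+1} = (u_i − a_{v+i})/2:
  u_0 = 15/11;  a_1 = 1;  u_1 = (u_0 − 1)/2 = 2/11
  u_1 = 2/11;  a_2 = 0;  u_2 = (u_1 − 0)/2 = 1/11
  u_2 = 1/11;  a_3 = 1;  u_3 = (u_2 − 1)/2 = -5/11
  u_3 = -5/11;  a_4 = 1;  u_4 = (u_3 − 1)/2 = -8/11
Digits: (0, 1, 0, 1, 1).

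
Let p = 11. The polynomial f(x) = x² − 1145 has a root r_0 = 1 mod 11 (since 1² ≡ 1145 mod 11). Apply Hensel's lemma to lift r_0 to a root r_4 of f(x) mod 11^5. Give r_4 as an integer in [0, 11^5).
r_4 = 45948 (mod 161051)

Hensel's recurrence: r_{i+1} = r_i − f(r_i)·(f′(r_i))^{-1} mod 11^{i+2}, with f′(x) = 2x. Iterate:
  r_0 = 1 (mod 11)
  r_1 = 89 (mod 121)
  r_2 = 694 (mod 1331)
  r_3 = 2025 (mod 14641)
  r_4 = 45948 (mod 161051)
Final: r_4 = 45948, and one checks f(r_4) ≡ 0 mod 11^5.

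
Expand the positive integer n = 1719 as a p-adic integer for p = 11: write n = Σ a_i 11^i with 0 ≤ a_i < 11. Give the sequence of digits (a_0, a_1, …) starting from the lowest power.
(a_0, a_1, …) = (3, 2, 3, 1)

Repeated division by 11 gives the digits low-to-high: 1719 = 3 + 2·11^1 + 3·11^2 + 1·11^3. Digit sequence: (3, 2, 3, 1).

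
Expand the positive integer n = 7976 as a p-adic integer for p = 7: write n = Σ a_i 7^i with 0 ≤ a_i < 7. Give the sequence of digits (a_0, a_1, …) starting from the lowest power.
(a_0, a_1, …) = (3, 5, 1, 2, 3)

Repeated division by 7 gives the digits low-to-high: 7976 = 3 + 5·7^1 + 1·7^2 + 2·7^3 + 3·7^4. Digit sequence: (3, 5, 1, 2, 3).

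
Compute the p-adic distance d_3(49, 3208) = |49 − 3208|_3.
d_3(49, 3208) = 1/243

Step 1 — x − y = 49 − 3208 = -3159. Step 2 — v_3(-3159) = 5 (factor: -3159 = −(3^5 · 13); the sign does not affect v_p). Step 3 — |x − y|_3 = 3^{-5} = 1/243.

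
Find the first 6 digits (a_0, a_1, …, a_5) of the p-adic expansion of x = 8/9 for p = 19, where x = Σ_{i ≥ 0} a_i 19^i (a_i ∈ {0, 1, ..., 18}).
(a_0, …, a_5) = (3, 2, 2, 2, 2, 2)

v_19(8/9) = 0 (numerator and denominator both coprime to 19), so x ∈ ℤ_19^×. Compute digits iteratively via a_i = x_i mod 19, x_{i+1} = (x_i − a_i)/19, with x_0 = x:
  x_0 = 8/9;  a_0 = 3;  x_1 = (x_0 − 3)/19 = -1/9
  x_1 = -1/9;  a_1 = 2;  x_2 = (x_1 − 2)/19 = -1/9
  x_2 = -1/9;  a_2 = 2;  x_3 = (x_2 − 2)/19 = -1/9
  x_3 = -1/9;  a_3 = 2;  x_4 = (x_3 − 2)/19 = -1/9
  x_4 = -1/9;  a_4 = 2;  x_5 = (x_4 − 2)/19 = -1/9
  x_5 = -1/9;  a_5 = 2;  x_6 = (x_5 − 2)/19 = -1/9
Digits: (3, 2, 2, 2, 2, 2).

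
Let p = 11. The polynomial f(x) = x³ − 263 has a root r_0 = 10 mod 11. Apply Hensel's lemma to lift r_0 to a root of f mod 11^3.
r_2 = 1176 (mod 1331)

Hensel: r_{i+1} = r_i − f(r_i)/f′(r_i) mod 11^{i+2}, where f′(x) = 3x². Iterate:
  r_0 = 10 (mod 11)
  r_1 = 87 (mod 121)
  r_2 = 1176 (mod 1331)
Final: r = 1176 with f(r) ≡ 0 mod 11^3.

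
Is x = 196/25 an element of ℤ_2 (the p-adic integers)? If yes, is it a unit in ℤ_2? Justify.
x ∈ ℤ_2 but not a unit; v_2(x) = 2 > 0

ℤ_2 = {x ∈ ℚ_2 : v_2(x) ≥ 0} and ℤ_2^× = {x ∈ ℤ_2 : v_2(x) = 0}. Here v_2(196/25) = v_2(num) − v_2(den) = 2; compare against these criteria.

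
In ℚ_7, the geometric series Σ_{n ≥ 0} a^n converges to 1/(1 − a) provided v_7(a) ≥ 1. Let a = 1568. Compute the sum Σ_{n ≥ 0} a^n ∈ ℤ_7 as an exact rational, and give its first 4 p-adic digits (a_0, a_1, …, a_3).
Σ a^n = 1/(1 − a) = -1/1567;  first 4 digits = (1, 0, 4, 4)

v_7(a) = 2 ≥ 1, so the series converges in ℤ_7 to 1/(1 − a) = 1/(1 − 1568) = -1/1567. Expand this rational in ℤ_7: compute digits iteratively via d_i = x_i mod 7, x_{i+1} = (x_i − d_i)/7. The first 4 digits are (1, 0, 4, 4).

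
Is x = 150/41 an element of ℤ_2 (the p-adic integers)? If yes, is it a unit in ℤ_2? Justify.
x ∈ ℤ_2 but not a unit; v_2(x) = 1 > 0

ℤ_2 = {x ∈ ℚ_2 : v_2(x) ≥ 0} and ℤ_2^× = {x ∈ ℤ_2 : v_2(x) = 0}. Here v_2(150/41) = v_2(num) − v_2(den) = 1; compare against these criteria.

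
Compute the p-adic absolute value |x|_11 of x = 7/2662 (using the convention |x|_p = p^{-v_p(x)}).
|7/2662|_11 = 1331

Step 1 — compute v_11(x) by factoring powers of 11 out of the numerator and denominator: v_11(7/2662) = -3. Step 2 — apply |x|_p = p^{-v_p(x)} = 11^{3} = 1331.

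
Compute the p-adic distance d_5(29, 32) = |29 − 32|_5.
d_5(29, 32) = 1

Step 1 — x − y = 29 − 32 = -3. Step 2 — v_5(-3) = 0 (factor: -3 = −(5^0 · 3); the sign does not affect v_p). Step 3 — |x − y|_5 = 5^{0} = 1.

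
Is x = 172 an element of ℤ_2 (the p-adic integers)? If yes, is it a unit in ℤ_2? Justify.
x ∈ ℤ_2 but not a unit; v_2(x) = 2 > 0

ℤ_2 = {x ∈ ℚ_2 : v_2(x) ≥ 0} and ℤ_2^× = {x ∈ ℤ_2 : v_2(x) = 0}. Here v_2(172) = v_2(num) − v_2(den) = 2; compare against these criteria.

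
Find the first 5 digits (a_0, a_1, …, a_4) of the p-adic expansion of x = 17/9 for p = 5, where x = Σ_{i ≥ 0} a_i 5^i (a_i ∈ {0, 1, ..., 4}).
(a_0, …, a_4) = (3, 2, 4, 3, 2)

v_5(17/9) = 0 (numerator and denominator both coprime to 5), so x ∈ ℤ_5^×. Compute digits iteratively via a_i = x_i mod 5, x_{i+1} = (x_i − a_i)/5, with x_0 = x:
  x_0 = 17/9;  a_0 = 3;  x_1 = (x_0 − 3)/5 = -2/9
  x_1 = -2/9;  a_1 = 2;  x_2 = (x_1 − 2)/5 = -4/9
  x_2 = -4/9;  a_2 = 4;  x_3 = (x_2 − 4)/5 = -8/9
  x_3 = -8/9;  a_3 = 3;  x_4 = (x_3 − 3)/5 = -7/9
  x_4 = -7/9;  a_4 = 2;  x_5 = (x_4 − 2)/5 = -5/9
Digits: (3, 2, 4, 3, 2).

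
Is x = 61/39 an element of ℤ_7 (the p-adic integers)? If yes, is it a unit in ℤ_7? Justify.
x ∈ ℤ_7^× (unit); v_7(x) = 0

ℤ_7 = {x ∈ ℚ_7 : v_7(x) ≥ 0} and ℤ_7^× = {x ∈ ℤ_7 : v_7(x) = 0}. Here v_7(61/39) = v_7(num) − v_7(den) = 0; compare against these criteria.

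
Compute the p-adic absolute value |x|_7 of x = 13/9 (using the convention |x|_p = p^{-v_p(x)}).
|13/9|_7 = 1

Step 1 — compute v_7(x) by factoring powers of 7 out of the numerator and denominator: v_7(13/9) = 0. Step 2 — apply |x|_p = p^{-v_p(x)} = 7^{0} = 1.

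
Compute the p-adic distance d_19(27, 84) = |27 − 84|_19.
d_19(27, 84) = 1/19

Step 1 — x − y = 27 − 84 = -57. Step 2 — v_19(-57) = 1 (factor: -57 = −(19^1 · 3); the sign does not affect v_p). Step 3 — |x − y|_19 = 19^{-1} = 1/19.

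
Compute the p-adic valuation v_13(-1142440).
v_13(-1142440) = 4

v_13(n) is the largest exponent k such that 13^k divides n. Factor out: -1142440 = -13^4 · 40. (Sign doesn't affect v_p.) So v_13(-1142440) = 4.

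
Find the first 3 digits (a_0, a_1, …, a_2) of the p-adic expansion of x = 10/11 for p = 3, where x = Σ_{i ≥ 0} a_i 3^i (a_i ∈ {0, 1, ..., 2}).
(a_0, …, a_2) = (2, 1, 2)

v_3(10/11) = 0 (numerator and denominator both coprime to 3), so x ∈ ℤ_3^×. Compute digits iteratively via a_i = x_i mod 3, x_{i+1} = (x_i − a_i)/3, with x_0 = x:
  x_0 = 10/11;  a_0 = 2;  x_1 = (x_0 − 2)/3 = -4/11
  x_1 = -4/11;  a_1 = 1;  x_2 = (x_1 − 1)/3 = -5/11
  x_2 = -5/11;  a_2 = 2;  x_3 = (x_2 − 2)/3 = -9/11
Digits: (2, 1, 2).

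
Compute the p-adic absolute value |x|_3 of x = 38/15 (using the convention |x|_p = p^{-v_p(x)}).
|38/15|_3 = 3

Step 1 — compute v_3(x) by factoring powers of 3 out of the numerator and denominator: v_3(38/15) = -1. Step 2 — apply |x|_p = p^{-v_p(x)} = 3^{1} = 3.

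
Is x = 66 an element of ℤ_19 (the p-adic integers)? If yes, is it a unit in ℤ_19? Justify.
x ∈ ℤ_19^× (unit); v_19(x) = 0

ℤ_19 = {x ∈ ℚ_19 : v_19(x) ≥ 0} and ℤ_19^× = {x ∈ ℤ_19 : v_19(x) = 0}. Here v_19(66) = v_19(num) − v_19(den) = 0; compare against these criteria.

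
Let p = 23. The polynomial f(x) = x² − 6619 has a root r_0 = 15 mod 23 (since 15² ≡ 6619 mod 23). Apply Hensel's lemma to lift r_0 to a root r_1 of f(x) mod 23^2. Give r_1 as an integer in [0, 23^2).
r_1 = 475 (mod 529)

Hensel's recurrence: r_{i+1} = r_i − f(r_i)·(f′(r_i))^{-1} mod 23^{i+2}, with f′(x) = 2x. Iterate:
  r_0 = 15 (mod 23)
  r_1 = 475 (mod 529)
Final: r_1 = 475, and one checks f(r_1) ≡ 0 mod 23^2.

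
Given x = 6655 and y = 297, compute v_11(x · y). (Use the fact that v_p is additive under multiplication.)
v_11(1976535) = 4

v_p(x) = 3 (factor: 6655 = 11^3 · 5); v_p(y) = 1 (factor: 297 = 11^1 · 27). Additivity: v_p(xy) = v_p(x) + v_p(y) = 3 + 1 = 4. (Direct check: xy = 1976535 = 11^4 · (135).)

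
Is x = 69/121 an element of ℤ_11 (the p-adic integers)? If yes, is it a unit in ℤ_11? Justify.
x ∉ ℤ_11 (v_11(x) = -2 < 0)

ℤ_11 = {x ∈ ℚ_11 : v_11(x) ≥ 0} and ℤ_11^× = {x ∈ ℤ_11 : v_11(x) = 0}. Here v_11(69/121) = v_11(num) − v_11(den) = -2; compare against these criteria.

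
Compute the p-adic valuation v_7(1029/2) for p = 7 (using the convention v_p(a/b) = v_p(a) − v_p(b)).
v_7(1029/2) = 3

Factor powers of 7 from the numerator and denominator of the reduced fraction: 1029 = 7^3 · 3 and 2 = 7^0 · 2. Apply v_p(a/b) = v_p(a) − v_p(b): v_7(1029/2) = 3 − 0 = 3.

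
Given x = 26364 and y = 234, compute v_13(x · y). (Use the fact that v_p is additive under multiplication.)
v_13(6169176) = 4

v_p(x) = 3 (factor: 26364 = 13^3 · 12); v_p(y) = 1 (factor: 234 = 13^1 · 18). Additivity: v_p(xy) = v_p(x) + v_p(y) = 3 + 1 = 4. (Direct check: xy = 6169176 = 13^4 · (216).)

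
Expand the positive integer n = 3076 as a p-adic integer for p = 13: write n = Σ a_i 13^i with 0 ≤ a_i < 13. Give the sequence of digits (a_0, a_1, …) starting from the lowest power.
(a_0, a_1, …) = (8, 2, 5, 1)

Repeated division by 13 gives the digits low-to-high: 3076 = 8 + 2·13^1 + 5·13^2 + 1·13^3. Digit sequence: (8, 2, 5, 1).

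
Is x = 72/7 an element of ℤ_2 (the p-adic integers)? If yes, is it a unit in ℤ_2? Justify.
x ∈ ℤ_2 but not a unit; v_2(x) = 3 > 0

ℤ_2 = {x ∈ ℚ_2 : v_2(x) ≥ 0} and ℤ_2^× = {x ∈ ℤ_2 : v_2(x) = 0}. Here v_2(72/7) = v_2(num) − v_2(den) = 3; compare against these criteria.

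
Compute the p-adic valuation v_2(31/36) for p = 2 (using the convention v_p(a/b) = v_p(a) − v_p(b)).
v_2(31/36) = -2

Factor powers of 2 from the numerator and denominator of the reduced fraction: 31 = 2^0 · 31 and 36 = 2^2 · 9. Apply v_p(a/b) = v_p(a) − v_p(b): v_2(31/36) = 0 − 2 = -2.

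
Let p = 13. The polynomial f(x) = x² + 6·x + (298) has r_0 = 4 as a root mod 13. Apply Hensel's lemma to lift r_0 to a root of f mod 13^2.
r_1 = 4 (mod 169)

Hensel: r_{i+1} = r_i − f(r_i)·(f′(r_i))^{-1} mod 13^{i+2}, f′(x) = 2x + 6. Iterate:
  r_0 = 4 (mod 13)
  r_1 = 4 (mod 169)
Final: r = 4 satisfies f(r) ≡ 0 mod 13^2.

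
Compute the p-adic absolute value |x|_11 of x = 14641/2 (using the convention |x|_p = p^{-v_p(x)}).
|14641/2|_11 = 1/14641

Step 1 — compute v_11(x) by factoring powers of 11 out of the numerator and denominator: v_11(14641/2) = 4. Step 2 — apply |x|_p = p^{-v_p(x)} = 11^{-4} = 1/14641.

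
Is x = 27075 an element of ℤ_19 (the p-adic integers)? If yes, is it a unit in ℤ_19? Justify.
x ∈ ℤ_19 but not a unit; v_19(x) = 2 > 0

ℤ_19 = {x ∈ ℚ_19 : v_19(x) ≥ 0} and ℤ_19^× = {x ∈ ℤ_19 : v_19(x) = 0}. Here v_19(27075) = v_19(num) − v_19(den) = 2; compare against these criteria.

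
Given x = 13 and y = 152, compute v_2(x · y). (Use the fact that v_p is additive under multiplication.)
v_2(1976) = 3

v_p(x) = 0 (factor: 13 = 2^0 · 13); v_p(y) = 3 (factor: 152 = 2^3 · 19). Additivity: v_p(xy) = v_p(x) + v_p(y) = 0 + 3 = 3. (Direct check: xy = 1976 = 2^3 · (247).)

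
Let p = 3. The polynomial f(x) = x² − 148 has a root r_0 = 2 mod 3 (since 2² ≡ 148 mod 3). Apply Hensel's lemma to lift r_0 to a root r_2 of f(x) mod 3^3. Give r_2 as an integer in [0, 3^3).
r_2 = 11 (mod 27)

Hensel's recurrence: r_{i+1} = r_i − f(r_i)·(f′(r_i))^{-1} mod 3^{i+2}, with f′(x) = 2x. Iterate:
  r_0 = 2 (mod 3)
  r_1 = 2 (mod 9)
  r_2 = 11 (mod 27)
Final: r_2 = 11, and one checks f(r_2) ≡ 0 mod 3^3.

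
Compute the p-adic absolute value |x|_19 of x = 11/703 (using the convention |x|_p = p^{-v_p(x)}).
|11/703|_19 = 19

Step 1 — compute v_19(x) by factoring powers of 19 out of the numerator and denominator: v_19(11/703) = -1. Step 2 — apply |x|_p = p^{-v_p(x)} = 19^{1} = 19.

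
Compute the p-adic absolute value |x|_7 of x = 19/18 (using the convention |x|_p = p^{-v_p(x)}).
|19/18|_7 = 1

Step 1 — compute v_7(x) by factoring powers of 7 out of the numerator and denominator: v_7(19/18) = 0. Step 2 — apply |x|_p = p^{-v_p(x)} = 7^{0} = 1.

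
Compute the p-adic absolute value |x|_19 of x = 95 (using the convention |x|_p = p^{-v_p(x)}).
|95|_19 = 1/19

Step 1 — compute v_19(x) by factoring powers of 19 out of the numerator and denominator: v_19(95) = 1. Step 2 — apply |x|_p = p^{-v_p(x)} = 19^{-1} = 1/19.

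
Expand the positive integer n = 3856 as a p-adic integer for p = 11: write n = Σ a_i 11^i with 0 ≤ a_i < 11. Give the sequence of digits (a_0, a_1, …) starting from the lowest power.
(a_0, a_1, …) = (6, 9, 9, 2)

Repeated division by 11 gives the digits low-to-high: 3856 = 6 + 9·11^1 + 9·11^2 + 2·11^3. Digit sequence: (6, 9, 9, 2).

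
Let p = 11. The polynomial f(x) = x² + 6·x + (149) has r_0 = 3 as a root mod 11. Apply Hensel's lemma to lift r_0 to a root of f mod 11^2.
r_1 = 69 (mod 121)

Hensel: r_{i+1} = r_i − f(r_i)·(f′(r_i))^{-1} mod 11^{i+2}, f′(x) = 2x + 6. Iterate:
  r_0 = 3 (mod 11)
  r_1 = 69 (mod 121)
Final: r = 69 satisfies f(r) ≡ 0 mod 11^2.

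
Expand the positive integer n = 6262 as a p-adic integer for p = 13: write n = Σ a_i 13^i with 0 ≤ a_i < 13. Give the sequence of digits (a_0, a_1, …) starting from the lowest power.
(a_0, a_1, …) = (9, 0, 11, 2)

Repeated division by 13 gives the digits low-to-high: 6262 = 9 + 11·13^2 + 2·13^3. Digit sequence: (9, 0, 11, 2).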